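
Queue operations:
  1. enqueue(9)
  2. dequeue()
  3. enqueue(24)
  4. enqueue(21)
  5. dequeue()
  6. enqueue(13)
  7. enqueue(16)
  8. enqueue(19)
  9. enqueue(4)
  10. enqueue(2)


enqueue(9) -> [9]
dequeue()->9, []
enqueue(24) -> [24]
enqueue(21) -> [24, 21]
dequeue()->24, [21]
enqueue(13) -> [21, 13]
enqueue(16) -> [21, 13, 16]
enqueue(19) -> [21, 13, 16, 19]
enqueue(4) -> [21, 13, 16, 19, 4]
enqueue(2) -> [21, 13, 16, 19, 4, 2]

Final queue: [21, 13, 16, 19, 4, 2]


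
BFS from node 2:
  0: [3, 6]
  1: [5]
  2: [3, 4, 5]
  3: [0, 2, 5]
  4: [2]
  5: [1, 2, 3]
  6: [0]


Visit 2, enqueue [3, 4, 5]
Visit 3, enqueue [0]
Visit 4, enqueue []
Visit 5, enqueue [1]
Visit 0, enqueue [6]
Visit 1, enqueue []
Visit 6, enqueue []

BFS order: [2, 3, 4, 5, 0, 1, 6]


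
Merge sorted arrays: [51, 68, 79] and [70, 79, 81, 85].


Take 51 from A
Take 68 from A
Take 70 from B
Take 79 from A

Merged: [51, 68, 70, 79, 79, 81, 85]


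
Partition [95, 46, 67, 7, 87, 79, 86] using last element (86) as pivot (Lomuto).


Pivot: 86
  46 <= 86: swap -> [46, 95, 67, 7, 87, 79, 86]
  67 <= 86: swap -> [46, 67, 95, 7, 87, 79, 86]
  7 <= 86: swap -> [46, 67, 7, 95, 87, 79, 86]
  79 <= 86: swap -> [46, 67, 7, 79, 87, 95, 86]
Place pivot at 4: [46, 67, 7, 79, 86, 95, 87]

Partitioned: [46, 67, 7, 79, 86, 95, 87]


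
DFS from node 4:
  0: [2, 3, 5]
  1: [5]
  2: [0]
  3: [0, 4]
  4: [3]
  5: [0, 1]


Visit 4, push [3]
Visit 3, push [0]
Visit 0, push [5, 2]
Visit 2, push []
Visit 5, push [1]
Visit 1, push []

DFS order: [4, 3, 0, 2, 5, 1]


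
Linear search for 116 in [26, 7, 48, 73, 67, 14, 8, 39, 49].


i=0: 26!=116
i=1: 7!=116
i=2: 48!=116
i=3: 73!=116
i=4: 67!=116
i=5: 14!=116
i=6: 8!=116
i=7: 39!=116
i=8: 49!=116

Not found, 9 comps


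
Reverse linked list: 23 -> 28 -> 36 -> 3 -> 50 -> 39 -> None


Step 1: curr=23, set curr.next=prev(None) | reversed so far: 23
Step 2: curr=28, set curr.next=prev(23) | reversed so far: 28 -> 23
Step 3: curr=36, set curr.next=prev(28) | reversed so far: 36 -> 28 -> 23
Step 4: curr=3, set curr.next=prev(36) | reversed so far: 3 -> 36 -> 28 -> 23
Step 5: curr=50, set curr.next=prev(3) | reversed so far: 50 -> 3 -> 36 -> 28 -> 23
Step 6: curr=39, set curr.next=prev(50) | reversed so far: 39 -> 50 -> 3 -> 36 -> 28 -> 23

39 -> 50 -> 3 -> 36 -> 28 -> 23 -> None


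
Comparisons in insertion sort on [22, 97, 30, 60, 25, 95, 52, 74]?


Algorithm: insertion sort
Input: [22, 97, 30, 60, 25, 95, 52, 74]
Sorted: [22, 25, 30, 52, 60, 74, 95, 97]

18


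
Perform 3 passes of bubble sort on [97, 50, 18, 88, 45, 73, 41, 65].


Initial: [97, 50, 18, 88, 45, 73, 41, 65]
Pass 1: [50, 18, 88, 45, 73, 41, 65, 97] (7 swaps)
Pass 2: [18, 50, 45, 73, 41, 65, 88, 97] (5 swaps)
Pass 3: [18, 45, 50, 41, 65, 73, 88, 97] (3 swaps)

After 3 passes: [18, 45, 50, 41, 65, 73, 88, 97]


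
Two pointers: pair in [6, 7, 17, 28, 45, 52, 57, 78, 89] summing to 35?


lo=0(6)+hi=8(89)=95
lo=0(6)+hi=7(78)=84
lo=0(6)+hi=6(57)=63
lo=0(6)+hi=5(52)=58
lo=0(6)+hi=4(45)=51
lo=0(6)+hi=3(28)=34
lo=1(7)+hi=3(28)=35

Yes: 7+28=35


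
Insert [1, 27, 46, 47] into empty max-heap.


Insert 1: [1]
Insert 27: [27, 1]
Insert 46: [46, 1, 27]
Insert 47: [47, 46, 27, 1]

Final heap: [47, 46, 27, 1]


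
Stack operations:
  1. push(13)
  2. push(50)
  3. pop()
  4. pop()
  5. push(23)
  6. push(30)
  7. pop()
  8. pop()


push(13) -> [13]
push(50) -> [13, 50]
pop()->50, [13]
pop()->13, []
push(23) -> [23]
push(30) -> [23, 30]
pop()->30, [23]
pop()->23, []

Final stack: []


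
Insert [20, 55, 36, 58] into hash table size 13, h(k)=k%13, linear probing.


Insert 20: h=7 -> slot 7
Insert 55: h=3 -> slot 3
Insert 36: h=10 -> slot 10
Insert 58: h=6 -> slot 6

Table: [None, None, None, 55, None, None, 58, 20, None, None, 36, None, None]


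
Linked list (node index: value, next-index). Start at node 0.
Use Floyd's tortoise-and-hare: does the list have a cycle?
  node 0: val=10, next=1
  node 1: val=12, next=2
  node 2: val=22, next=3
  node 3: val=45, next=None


Floyd's tortoise (slow, +1) and hare (fast, +2):
  init: slow=0, fast=0
  step 1: slow=1, fast=2
  step 2: fast 2->3->None, no cycle

Cycle: no


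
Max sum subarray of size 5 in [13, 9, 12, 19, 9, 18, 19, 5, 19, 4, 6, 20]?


[0:5]: 62
[1:6]: 67
[2:7]: 77
[3:8]: 70
[4:9]: 70
[5:10]: 65
[6:11]: 53
[7:12]: 54

Max: 77 at [2:7]


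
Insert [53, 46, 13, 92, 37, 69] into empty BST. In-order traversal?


Insert 53: root
Insert 46: L from 53
Insert 13: L from 53 -> L from 46
Insert 92: R from 53
Insert 37: L from 53 -> L from 46 -> R from 13
Insert 69: R from 53 -> L from 92

In-order: [13, 37, 46, 53, 69, 92]


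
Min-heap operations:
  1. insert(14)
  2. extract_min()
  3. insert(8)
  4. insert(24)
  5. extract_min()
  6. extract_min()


insert(14) -> [14]
extract_min()->14, []
insert(8) -> [8]
insert(24) -> [8, 24]
extract_min()->8, [24]
extract_min()->24, []

Final heap: []


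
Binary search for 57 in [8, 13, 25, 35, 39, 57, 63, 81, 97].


Step 1: lo=0, hi=8, mid=4, val=39
Step 2: lo=5, hi=8, mid=6, val=63
Step 3: lo=5, hi=5, mid=5, val=57

Found at index 5


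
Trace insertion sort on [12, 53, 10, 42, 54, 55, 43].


Initial: [12, 53, 10, 42, 54, 55, 43]
Insert 53: [12, 53, 10, 42, 54, 55, 43]
Insert 10: [10, 12, 53, 42, 54, 55, 43]
Insert 42: [10, 12, 42, 53, 54, 55, 43]
Insert 54: [10, 12, 42, 53, 54, 55, 43]
Insert 55: [10, 12, 42, 53, 54, 55, 43]
Insert 43: [10, 12, 42, 43, 53, 54, 55]

Sorted: [10, 12, 42, 43, 53, 54, 55]


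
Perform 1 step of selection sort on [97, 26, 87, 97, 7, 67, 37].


Initial: [97, 26, 87, 97, 7, 67, 37]
Step 1: min=7 at 4
  Swap: [7, 26, 87, 97, 97, 67, 37]

After 1 step: [7, 26, 87, 97, 97, 67, 37]


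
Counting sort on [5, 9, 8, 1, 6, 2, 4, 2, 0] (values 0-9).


Input: [5, 9, 8, 1, 6, 2, 4, 2, 0]
Counts: [1, 1, 2, 0, 1, 1, 1, 0, 1, 1]

Sorted: [0, 1, 2, 2, 4, 5, 6, 8, 9]


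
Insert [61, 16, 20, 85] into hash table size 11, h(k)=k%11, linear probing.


Insert 61: h=6 -> slot 6
Insert 16: h=5 -> slot 5
Insert 20: h=9 -> slot 9
Insert 85: h=8 -> slot 8

Table: [None, None, None, None, None, 16, 61, None, 85, 20, None]


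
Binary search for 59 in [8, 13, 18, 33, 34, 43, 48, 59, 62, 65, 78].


Step 1: lo=0, hi=10, mid=5, val=43
Step 2: lo=6, hi=10, mid=8, val=62
Step 3: lo=6, hi=7, mid=6, val=48
Step 4: lo=7, hi=7, mid=7, val=59

Found at index 7


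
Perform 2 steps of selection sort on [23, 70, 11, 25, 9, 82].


Initial: [23, 70, 11, 25, 9, 82]
Step 1: min=9 at 4
  Swap: [9, 70, 11, 25, 23, 82]
Step 2: min=11 at 2
  Swap: [9, 11, 70, 25, 23, 82]

After 2 steps: [9, 11, 70, 25, 23, 82]


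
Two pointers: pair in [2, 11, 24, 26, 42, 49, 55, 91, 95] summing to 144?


lo=0(2)+hi=8(95)=97
lo=1(11)+hi=8(95)=106
lo=2(24)+hi=8(95)=119
lo=3(26)+hi=8(95)=121
lo=4(42)+hi=8(95)=137
lo=5(49)+hi=8(95)=144

Yes: 49+95=144


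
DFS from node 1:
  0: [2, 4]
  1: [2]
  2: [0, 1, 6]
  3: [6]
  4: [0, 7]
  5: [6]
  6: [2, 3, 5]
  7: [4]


Visit 1, push [2]
Visit 2, push [6, 0]
Visit 0, push [4]
Visit 4, push [7]
Visit 7, push []
Visit 6, push [5, 3]
Visit 3, push []
Visit 5, push []

DFS order: [1, 2, 0, 4, 7, 6, 3, 5]


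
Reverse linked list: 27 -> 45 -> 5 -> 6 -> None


Step 1: curr=27, set curr.next=prev(None) | reversed so far: 27
Step 2: curr=45, set curr.next=prev(27) | reversed so far: 45 -> 27
Step 3: curr=5, set curr.next=prev(45) | reversed so far: 5 -> 45 -> 27
Step 4: curr=6, set curr.next=prev(5) | reversed so far: 6 -> 5 -> 45 -> 27

6 -> 5 -> 45 -> 27 -> None


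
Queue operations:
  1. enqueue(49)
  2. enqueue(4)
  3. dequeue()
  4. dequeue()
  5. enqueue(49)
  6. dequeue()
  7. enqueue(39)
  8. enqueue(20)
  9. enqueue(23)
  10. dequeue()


enqueue(49) -> [49]
enqueue(4) -> [49, 4]
dequeue()->49, [4]
dequeue()->4, []
enqueue(49) -> [49]
dequeue()->49, []
enqueue(39) -> [39]
enqueue(20) -> [39, 20]
enqueue(23) -> [39, 20, 23]
dequeue()->39, [20, 23]

Final queue: [20, 23]


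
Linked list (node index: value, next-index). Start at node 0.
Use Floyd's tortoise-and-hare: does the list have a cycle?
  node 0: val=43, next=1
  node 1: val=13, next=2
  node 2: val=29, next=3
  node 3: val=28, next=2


Floyd's tortoise (slow, +1) and hare (fast, +2):
  init: slow=0, fast=0
  step 1: slow=1, fast=2
  step 2: slow=2, fast=2
  slow == fast at node 2: cycle detected

Cycle: yes


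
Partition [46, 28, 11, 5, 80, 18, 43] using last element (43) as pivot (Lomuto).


Pivot: 43
  28 <= 43: swap -> [28, 46, 11, 5, 80, 18, 43]
  11 <= 43: swap -> [28, 11, 46, 5, 80, 18, 43]
  5 <= 43: swap -> [28, 11, 5, 46, 80, 18, 43]
  18 <= 43: swap -> [28, 11, 5, 18, 80, 46, 43]
Place pivot at 4: [28, 11, 5, 18, 43, 46, 80]

Partitioned: [28, 11, 5, 18, 43, 46, 80]


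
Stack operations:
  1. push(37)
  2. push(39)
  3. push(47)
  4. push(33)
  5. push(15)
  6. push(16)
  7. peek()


push(37) -> [37]
push(39) -> [37, 39]
push(47) -> [37, 39, 47]
push(33) -> [37, 39, 47, 33]
push(15) -> [37, 39, 47, 33, 15]
push(16) -> [37, 39, 47, 33, 15, 16]
peek()->16

Final stack: [37, 39, 47, 33, 15, 16]


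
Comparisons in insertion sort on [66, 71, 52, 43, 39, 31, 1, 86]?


Algorithm: insertion sort
Input: [66, 71, 52, 43, 39, 31, 1, 86]
Sorted: [1, 31, 39, 43, 52, 66, 71, 86]

22


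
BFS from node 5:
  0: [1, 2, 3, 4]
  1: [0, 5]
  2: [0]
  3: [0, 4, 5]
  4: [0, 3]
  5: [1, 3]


Visit 5, enqueue [1, 3]
Visit 1, enqueue [0]
Visit 3, enqueue [4]
Visit 0, enqueue [2]
Visit 4, enqueue []
Visit 2, enqueue []

BFS order: [5, 1, 3, 0, 4, 2]


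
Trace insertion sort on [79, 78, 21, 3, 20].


Initial: [79, 78, 21, 3, 20]
Insert 78: [78, 79, 21, 3, 20]
Insert 21: [21, 78, 79, 3, 20]
Insert 3: [3, 21, 78, 79, 20]
Insert 20: [3, 20, 21, 78, 79]

Sorted: [3, 20, 21, 78, 79]


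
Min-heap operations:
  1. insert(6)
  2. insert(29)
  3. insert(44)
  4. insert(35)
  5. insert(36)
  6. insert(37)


insert(6) -> [6]
insert(29) -> [6, 29]
insert(44) -> [6, 29, 44]
insert(35) -> [6, 29, 44, 35]
insert(36) -> [6, 29, 44, 35, 36]
insert(37) -> [6, 29, 37, 35, 36, 44]

Final heap: [6, 29, 37, 35, 36, 44]


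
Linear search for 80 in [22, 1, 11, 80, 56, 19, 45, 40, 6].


i=0: 22!=80
i=1: 1!=80
i=2: 11!=80
i=3: 80==80 found!

Found at 3, 4 comps


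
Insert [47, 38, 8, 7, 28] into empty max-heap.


Insert 47: [47]
Insert 38: [47, 38]
Insert 8: [47, 38, 8]
Insert 7: [47, 38, 8, 7]
Insert 28: [47, 38, 8, 7, 28]

Final heap: [47, 38, 8, 7, 28]


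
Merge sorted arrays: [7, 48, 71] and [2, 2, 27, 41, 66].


Take 2 from B
Take 2 from B
Take 7 from A
Take 27 from B
Take 41 from B
Take 48 from A
Take 66 from B

Merged: [2, 2, 7, 27, 41, 48, 66, 71]


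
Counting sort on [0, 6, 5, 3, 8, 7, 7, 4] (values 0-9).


Input: [0, 6, 5, 3, 8, 7, 7, 4]
Counts: [1, 0, 0, 1, 1, 1, 1, 2, 1, 0]

Sorted: [0, 3, 4, 5, 6, 7, 7, 8]


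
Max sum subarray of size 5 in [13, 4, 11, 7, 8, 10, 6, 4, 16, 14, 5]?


[0:5]: 43
[1:6]: 40
[2:7]: 42
[3:8]: 35
[4:9]: 44
[5:10]: 50
[6:11]: 45

Max: 50 at [5:10]


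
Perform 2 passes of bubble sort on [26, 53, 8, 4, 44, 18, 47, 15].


Initial: [26, 53, 8, 4, 44, 18, 47, 15]
Pass 1: [26, 8, 4, 44, 18, 47, 15, 53] (6 swaps)
Pass 2: [8, 4, 26, 18, 44, 15, 47, 53] (4 swaps)

After 2 passes: [8, 4, 26, 18, 44, 15, 47, 53]


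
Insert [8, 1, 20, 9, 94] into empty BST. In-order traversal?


Insert 8: root
Insert 1: L from 8
Insert 20: R from 8
Insert 9: R from 8 -> L from 20
Insert 94: R from 8 -> R from 20

In-order: [1, 8, 9, 20, 94]


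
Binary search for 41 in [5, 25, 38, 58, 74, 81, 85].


Step 1: lo=0, hi=6, mid=3, val=58
Step 2: lo=0, hi=2, mid=1, val=25
Step 3: lo=2, hi=2, mid=2, val=38

Not found


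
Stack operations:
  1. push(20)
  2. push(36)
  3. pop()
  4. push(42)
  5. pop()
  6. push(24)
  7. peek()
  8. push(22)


push(20) -> [20]
push(36) -> [20, 36]
pop()->36, [20]
push(42) -> [20, 42]
pop()->42, [20]
push(24) -> [20, 24]
peek()->24
push(22) -> [20, 24, 22]

Final stack: [20, 24, 22]


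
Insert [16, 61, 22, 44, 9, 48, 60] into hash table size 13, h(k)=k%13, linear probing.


Insert 16: h=3 -> slot 3
Insert 61: h=9 -> slot 9
Insert 22: h=9, 1 probes -> slot 10
Insert 44: h=5 -> slot 5
Insert 9: h=9, 2 probes -> slot 11
Insert 48: h=9, 3 probes -> slot 12
Insert 60: h=8 -> slot 8

Table: [None, None, None, 16, None, 44, None, None, 60, 61, 22, 9, 48]


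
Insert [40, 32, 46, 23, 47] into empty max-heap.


Insert 40: [40]
Insert 32: [40, 32]
Insert 46: [46, 32, 40]
Insert 23: [46, 32, 40, 23]
Insert 47: [47, 46, 40, 23, 32]

Final heap: [47, 46, 40, 23, 32]


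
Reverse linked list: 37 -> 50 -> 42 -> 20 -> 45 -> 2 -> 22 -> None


Step 1: curr=37, set curr.next=prev(None) | reversed so far: 37
Step 2: curr=50, set curr.next=prev(37) | reversed so far: 50 -> 37
Step 3: curr=42, set curr.next=prev(50) | reversed so far: 42 -> 50 -> 37
Step 4: curr=20, set curr.next=prev(42) | reversed so far: 20 -> 42 -> 50 -> 37
Step 5: curr=45, set curr.next=prev(20) | reversed so far: 45 -> 20 -> 42 -> 50 -> 37
Step 6: curr=2, set curr.next=prev(45) | reversed so far: 2 -> 45 -> 20 -> 42 -> 50 -> 37
Step 7: curr=22, set curr.next=prev(2) | reversed so far: 22 -> 2 -> 45 -> 20 -> 42 -> 50 -> 37

22 -> 2 -> 45 -> 20 -> 42 -> 50 -> 37 -> None


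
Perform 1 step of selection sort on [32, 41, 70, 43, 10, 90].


Initial: [32, 41, 70, 43, 10, 90]
Step 1: min=10 at 4
  Swap: [10, 41, 70, 43, 32, 90]

After 1 step: [10, 41, 70, 43, 32, 90]


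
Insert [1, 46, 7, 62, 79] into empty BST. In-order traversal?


Insert 1: root
Insert 46: R from 1
Insert 7: R from 1 -> L from 46
Insert 62: R from 1 -> R from 46
Insert 79: R from 1 -> R from 46 -> R from 62

In-order: [1, 7, 46, 62, 79]


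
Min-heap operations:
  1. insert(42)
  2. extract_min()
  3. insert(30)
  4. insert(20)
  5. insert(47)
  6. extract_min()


insert(42) -> [42]
extract_min()->42, []
insert(30) -> [30]
insert(20) -> [20, 30]
insert(47) -> [20, 30, 47]
extract_min()->20, [30, 47]

Final heap: [30, 47]


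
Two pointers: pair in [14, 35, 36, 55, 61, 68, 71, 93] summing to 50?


lo=0(14)+hi=7(93)=107
lo=0(14)+hi=6(71)=85
lo=0(14)+hi=5(68)=82
lo=0(14)+hi=4(61)=75
lo=0(14)+hi=3(55)=69
lo=0(14)+hi=2(36)=50

Yes: 14+36=50


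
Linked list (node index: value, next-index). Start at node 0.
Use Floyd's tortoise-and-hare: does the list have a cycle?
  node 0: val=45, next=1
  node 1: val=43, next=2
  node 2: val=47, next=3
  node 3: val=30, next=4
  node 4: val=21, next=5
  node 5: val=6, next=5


Floyd's tortoise (slow, +1) and hare (fast, +2):
  init: slow=0, fast=0
  step 1: slow=1, fast=2
  step 2: slow=2, fast=4
  step 3: slow=3, fast=5
  step 4: slow=4, fast=5
  step 5: slow=5, fast=5
  slow == fast at node 5: cycle detected

Cycle: yes


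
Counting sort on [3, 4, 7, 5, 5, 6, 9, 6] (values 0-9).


Input: [3, 4, 7, 5, 5, 6, 9, 6]
Counts: [0, 0, 0, 1, 1, 2, 2, 1, 0, 1]

Sorted: [3, 4, 5, 5, 6, 6, 7, 9]


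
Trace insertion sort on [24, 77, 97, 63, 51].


Initial: [24, 77, 97, 63, 51]
Insert 77: [24, 77, 97, 63, 51]
Insert 97: [24, 77, 97, 63, 51]
Insert 63: [24, 63, 77, 97, 51]
Insert 51: [24, 51, 63, 77, 97]

Sorted: [24, 51, 63, 77, 97]


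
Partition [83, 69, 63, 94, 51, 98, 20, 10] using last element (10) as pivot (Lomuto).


Pivot: 10
Place pivot at 0: [10, 69, 63, 94, 51, 98, 20, 83]

Partitioned: [10, 69, 63, 94, 51, 98, 20, 83]


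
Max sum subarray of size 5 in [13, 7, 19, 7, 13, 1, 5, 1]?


[0:5]: 59
[1:6]: 47
[2:7]: 45
[3:8]: 27

Max: 59 at [0:5]


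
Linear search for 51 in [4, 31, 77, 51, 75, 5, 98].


i=0: 4!=51
i=1: 31!=51
i=2: 77!=51
i=3: 51==51 found!

Found at 3, 4 comps


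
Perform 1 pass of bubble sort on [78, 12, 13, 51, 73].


Initial: [78, 12, 13, 51, 73]
Pass 1: [12, 13, 51, 73, 78] (4 swaps)

After 1 pass: [12, 13, 51, 73, 78]


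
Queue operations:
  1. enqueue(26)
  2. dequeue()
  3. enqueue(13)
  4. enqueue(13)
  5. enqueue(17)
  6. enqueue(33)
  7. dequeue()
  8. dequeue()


enqueue(26) -> [26]
dequeue()->26, []
enqueue(13) -> [13]
enqueue(13) -> [13, 13]
enqueue(17) -> [13, 13, 17]
enqueue(33) -> [13, 13, 17, 33]
dequeue()->13, [13, 17, 33]
dequeue()->13, [17, 33]

Final queue: [17, 33]


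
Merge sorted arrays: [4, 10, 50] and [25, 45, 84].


Take 4 from A
Take 10 from A
Take 25 from B
Take 45 from B
Take 50 from A

Merged: [4, 10, 25, 45, 50, 84]


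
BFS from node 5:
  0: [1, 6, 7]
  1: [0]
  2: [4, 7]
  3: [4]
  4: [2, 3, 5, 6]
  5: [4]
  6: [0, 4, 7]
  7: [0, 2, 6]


Visit 5, enqueue [4]
Visit 4, enqueue [2, 3, 6]
Visit 2, enqueue [7]
Visit 3, enqueue []
Visit 6, enqueue [0]
Visit 7, enqueue []
Visit 0, enqueue [1]
Visit 1, enqueue []

BFS order: [5, 4, 2, 3, 6, 7, 0, 1]


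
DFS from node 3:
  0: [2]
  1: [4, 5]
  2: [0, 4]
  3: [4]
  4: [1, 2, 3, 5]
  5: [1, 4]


Visit 3, push [4]
Visit 4, push [5, 2, 1]
Visit 1, push [5]
Visit 5, push []
Visit 2, push [0]
Visit 0, push []

DFS order: [3, 4, 1, 5, 2, 0]


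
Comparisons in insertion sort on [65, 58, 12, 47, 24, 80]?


Algorithm: insertion sort
Input: [65, 58, 12, 47, 24, 80]
Sorted: [12, 24, 47, 58, 65, 80]

11


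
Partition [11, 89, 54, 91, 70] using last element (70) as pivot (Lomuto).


Pivot: 70
  11 <= 70: advance i (no swap)
  54 <= 70: swap -> [11, 54, 89, 91, 70]
Place pivot at 2: [11, 54, 70, 91, 89]

Partitioned: [11, 54, 70, 91, 89]


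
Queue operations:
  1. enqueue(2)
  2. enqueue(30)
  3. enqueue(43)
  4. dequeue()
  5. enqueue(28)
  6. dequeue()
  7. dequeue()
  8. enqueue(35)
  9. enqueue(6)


enqueue(2) -> [2]
enqueue(30) -> [2, 30]
enqueue(43) -> [2, 30, 43]
dequeue()->2, [30, 43]
enqueue(28) -> [30, 43, 28]
dequeue()->30, [43, 28]
dequeue()->43, [28]
enqueue(35) -> [28, 35]
enqueue(6) -> [28, 35, 6]

Final queue: [28, 35, 6]


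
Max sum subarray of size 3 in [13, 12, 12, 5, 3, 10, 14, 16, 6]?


[0:3]: 37
[1:4]: 29
[2:5]: 20
[3:6]: 18
[4:7]: 27
[5:8]: 40
[6:9]: 36

Max: 40 at [5:8]


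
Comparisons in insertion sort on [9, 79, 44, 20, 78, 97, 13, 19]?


Algorithm: insertion sort
Input: [9, 79, 44, 20, 78, 97, 13, 19]
Sorted: [9, 13, 19, 20, 44, 78, 79, 97]

21


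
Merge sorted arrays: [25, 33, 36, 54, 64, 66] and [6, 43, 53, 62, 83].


Take 6 from B
Take 25 from A
Take 33 from A
Take 36 from A
Take 43 from B
Take 53 from B
Take 54 from A
Take 62 from B
Take 64 from A
Take 66 from A

Merged: [6, 25, 33, 36, 43, 53, 54, 62, 64, 66, 83]


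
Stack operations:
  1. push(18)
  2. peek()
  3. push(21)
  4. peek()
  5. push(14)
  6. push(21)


push(18) -> [18]
peek()->18
push(21) -> [18, 21]
peek()->21
push(14) -> [18, 21, 14]
push(21) -> [18, 21, 14, 21]

Final stack: [18, 21, 14, 21]


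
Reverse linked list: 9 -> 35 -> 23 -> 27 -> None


Step 1: curr=9, set curr.next=prev(None) | reversed so far: 9
Step 2: curr=35, set curr.next=prev(9) | reversed so far: 35 -> 9
Step 3: curr=23, set curr.next=prev(35) | reversed so far: 23 -> 35 -> 9
Step 4: curr=27, set curr.next=prev(23) | reversed so far: 27 -> 23 -> 35 -> 9

27 -> 23 -> 35 -> 9 -> None


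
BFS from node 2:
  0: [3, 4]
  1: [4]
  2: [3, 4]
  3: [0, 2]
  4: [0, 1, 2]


Visit 2, enqueue [3, 4]
Visit 3, enqueue [0]
Visit 4, enqueue [1]
Visit 0, enqueue []
Visit 1, enqueue []

BFS order: [2, 3, 4, 0, 1]


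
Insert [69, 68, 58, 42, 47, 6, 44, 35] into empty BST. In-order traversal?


Insert 69: root
Insert 68: L from 69
Insert 58: L from 69 -> L from 68
Insert 42: L from 69 -> L from 68 -> L from 58
Insert 47: L from 69 -> L from 68 -> L from 58 -> R from 42
Insert 6: L from 69 -> L from 68 -> L from 58 -> L from 42
Insert 44: L from 69 -> L from 68 -> L from 58 -> R from 42 -> L from 47
Insert 35: L from 69 -> L from 68 -> L from 58 -> L from 42 -> R from 6

In-order: [6, 35, 42, 44, 47, 58, 68, 69]


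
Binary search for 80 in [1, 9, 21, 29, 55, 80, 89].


Step 1: lo=0, hi=6, mid=3, val=29
Step 2: lo=4, hi=6, mid=5, val=80

Found at index 5


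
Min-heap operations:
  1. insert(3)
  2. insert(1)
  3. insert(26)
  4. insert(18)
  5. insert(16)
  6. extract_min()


insert(3) -> [3]
insert(1) -> [1, 3]
insert(26) -> [1, 3, 26]
insert(18) -> [1, 3, 26, 18]
insert(16) -> [1, 3, 26, 18, 16]
extract_min()->1, [3, 16, 26, 18]

Final heap: [3, 16, 26, 18]


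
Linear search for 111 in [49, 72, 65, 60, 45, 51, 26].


i=0: 49!=111
i=1: 72!=111
i=2: 65!=111
i=3: 60!=111
i=4: 45!=111
i=5: 51!=111
i=6: 26!=111

Not found, 7 comps


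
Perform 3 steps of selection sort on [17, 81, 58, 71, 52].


Initial: [17, 81, 58, 71, 52]
Step 1: min=17 at 0
  Swap: [17, 81, 58, 71, 52]
Step 2: min=52 at 4
  Swap: [17, 52, 58, 71, 81]
Step 3: min=58 at 2
  Swap: [17, 52, 58, 71, 81]

After 3 steps: [17, 52, 58, 71, 81]


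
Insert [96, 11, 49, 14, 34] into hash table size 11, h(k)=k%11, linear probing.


Insert 96: h=8 -> slot 8
Insert 11: h=0 -> slot 0
Insert 49: h=5 -> slot 5
Insert 14: h=3 -> slot 3
Insert 34: h=1 -> slot 1

Table: [11, 34, None, 14, None, 49, None, None, 96, None, None]


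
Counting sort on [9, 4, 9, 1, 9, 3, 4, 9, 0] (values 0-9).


Input: [9, 4, 9, 1, 9, 3, 4, 9, 0]
Counts: [1, 1, 0, 1, 2, 0, 0, 0, 0, 4]

Sorted: [0, 1, 3, 4, 4, 9, 9, 9, 9]


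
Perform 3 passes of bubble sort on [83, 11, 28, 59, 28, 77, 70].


Initial: [83, 11, 28, 59, 28, 77, 70]
Pass 1: [11, 28, 59, 28, 77, 70, 83] (6 swaps)
Pass 2: [11, 28, 28, 59, 70, 77, 83] (2 swaps)
Pass 3: [11, 28, 28, 59, 70, 77, 83] (0 swaps)

After 3 passes: [11, 28, 28, 59, 70, 77, 83]


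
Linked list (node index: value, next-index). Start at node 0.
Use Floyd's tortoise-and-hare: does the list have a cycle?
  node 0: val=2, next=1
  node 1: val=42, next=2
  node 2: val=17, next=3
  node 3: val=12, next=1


Floyd's tortoise (slow, +1) and hare (fast, +2):
  init: slow=0, fast=0
  step 1: slow=1, fast=2
  step 2: slow=2, fast=1
  step 3: slow=3, fast=3
  slow == fast at node 3: cycle detected

Cycle: yes


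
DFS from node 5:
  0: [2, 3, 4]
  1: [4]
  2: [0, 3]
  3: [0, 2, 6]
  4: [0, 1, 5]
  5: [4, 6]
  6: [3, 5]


Visit 5, push [6, 4]
Visit 4, push [1, 0]
Visit 0, push [3, 2]
Visit 2, push [3]
Visit 3, push [6]
Visit 6, push []
Visit 1, push []

DFS order: [5, 4, 0, 2, 3, 6, 1]


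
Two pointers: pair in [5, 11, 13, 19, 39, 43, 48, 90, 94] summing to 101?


lo=0(5)+hi=8(94)=99
lo=1(11)+hi=8(94)=105
lo=1(11)+hi=7(90)=101

Yes: 11+90=101


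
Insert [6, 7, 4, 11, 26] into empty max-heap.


Insert 6: [6]
Insert 7: [7, 6]
Insert 4: [7, 6, 4]
Insert 11: [11, 7, 4, 6]
Insert 26: [26, 11, 4, 6, 7]

Final heap: [26, 11, 4, 6, 7]


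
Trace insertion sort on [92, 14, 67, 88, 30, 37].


Initial: [92, 14, 67, 88, 30, 37]
Insert 14: [14, 92, 67, 88, 30, 37]
Insert 67: [14, 67, 92, 88, 30, 37]
Insert 88: [14, 67, 88, 92, 30, 37]
Insert 30: [14, 30, 67, 88, 92, 37]
Insert 37: [14, 30, 37, 67, 88, 92]

Sorted: [14, 30, 37, 67, 88, 92]


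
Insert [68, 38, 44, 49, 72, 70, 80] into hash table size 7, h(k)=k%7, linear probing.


Insert 68: h=5 -> slot 5
Insert 38: h=3 -> slot 3
Insert 44: h=2 -> slot 2
Insert 49: h=0 -> slot 0
Insert 72: h=2, 2 probes -> slot 4
Insert 70: h=0, 1 probes -> slot 1
Insert 80: h=3, 3 probes -> slot 6

Table: [49, 70, 44, 38, 72, 68, 80]


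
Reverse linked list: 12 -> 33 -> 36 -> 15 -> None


Step 1: curr=12, set curr.next=prev(None) | reversed so far: 12
Step 2: curr=33, set curr.next=prev(12) | reversed so far: 33 -> 12
Step 3: curr=36, set curr.next=prev(33) | reversed so far: 36 -> 33 -> 12
Step 4: curr=15, set curr.next=prev(36) | reversed so far: 15 -> 36 -> 33 -> 12

15 -> 36 -> 33 -> 12 -> None


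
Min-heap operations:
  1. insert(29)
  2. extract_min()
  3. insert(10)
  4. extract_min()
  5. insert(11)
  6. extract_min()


insert(29) -> [29]
extract_min()->29, []
insert(10) -> [10]
extract_min()->10, []
insert(11) -> [11]
extract_min()->11, []

Final heap: []


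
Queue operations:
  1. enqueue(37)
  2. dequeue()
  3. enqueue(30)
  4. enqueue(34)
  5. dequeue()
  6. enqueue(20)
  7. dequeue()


enqueue(37) -> [37]
dequeue()->37, []
enqueue(30) -> [30]
enqueue(34) -> [30, 34]
dequeue()->30, [34]
enqueue(20) -> [34, 20]
dequeue()->34, [20]

Final queue: [20]


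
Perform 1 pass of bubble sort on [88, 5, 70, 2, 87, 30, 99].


Initial: [88, 5, 70, 2, 87, 30, 99]
Pass 1: [5, 70, 2, 87, 30, 88, 99] (5 swaps)

After 1 pass: [5, 70, 2, 87, 30, 88, 99]


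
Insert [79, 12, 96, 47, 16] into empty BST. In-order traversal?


Insert 79: root
Insert 12: L from 79
Insert 96: R from 79
Insert 47: L from 79 -> R from 12
Insert 16: L from 79 -> R from 12 -> L from 47

In-order: [12, 16, 47, 79, 96]


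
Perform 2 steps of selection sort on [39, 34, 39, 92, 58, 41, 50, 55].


Initial: [39, 34, 39, 92, 58, 41, 50, 55]
Step 1: min=34 at 1
  Swap: [34, 39, 39, 92, 58, 41, 50, 55]
Step 2: min=39 at 1
  Swap: [34, 39, 39, 92, 58, 41, 50, 55]

After 2 steps: [34, 39, 39, 92, 58, 41, 50, 55]


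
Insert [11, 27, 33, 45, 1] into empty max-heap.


Insert 11: [11]
Insert 27: [27, 11]
Insert 33: [33, 11, 27]
Insert 45: [45, 33, 27, 11]
Insert 1: [45, 33, 27, 11, 1]

Final heap: [45, 33, 27, 11, 1]


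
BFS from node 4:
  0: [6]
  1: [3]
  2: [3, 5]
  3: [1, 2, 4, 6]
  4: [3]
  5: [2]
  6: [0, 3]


Visit 4, enqueue [3]
Visit 3, enqueue [1, 2, 6]
Visit 1, enqueue []
Visit 2, enqueue [5]
Visit 6, enqueue [0]
Visit 5, enqueue []
Visit 0, enqueue []

BFS order: [4, 3, 1, 2, 6, 5, 0]


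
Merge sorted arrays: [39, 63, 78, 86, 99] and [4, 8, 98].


Take 4 from B
Take 8 from B
Take 39 from A
Take 63 from A
Take 78 from A
Take 86 from A
Take 98 from B

Merged: [4, 8, 39, 63, 78, 86, 98, 99]


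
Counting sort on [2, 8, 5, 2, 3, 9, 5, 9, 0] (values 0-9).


Input: [2, 8, 5, 2, 3, 9, 5, 9, 0]
Counts: [1, 0, 2, 1, 0, 2, 0, 0, 1, 2]

Sorted: [0, 2, 2, 3, 5, 5, 8, 9, 9]


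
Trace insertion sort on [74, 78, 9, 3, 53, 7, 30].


Initial: [74, 78, 9, 3, 53, 7, 30]
Insert 78: [74, 78, 9, 3, 53, 7, 30]
Insert 9: [9, 74, 78, 3, 53, 7, 30]
Insert 3: [3, 9, 74, 78, 53, 7, 30]
Insert 53: [3, 9, 53, 74, 78, 7, 30]
Insert 7: [3, 7, 9, 53, 74, 78, 30]
Insert 30: [3, 7, 9, 30, 53, 74, 78]

Sorted: [3, 7, 9, 30, 53, 74, 78]


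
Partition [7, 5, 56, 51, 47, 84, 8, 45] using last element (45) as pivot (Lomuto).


Pivot: 45
  7 <= 45: advance i (no swap)
  5 <= 45: advance i (no swap)
  8 <= 45: swap -> [7, 5, 8, 51, 47, 84, 56, 45]
Place pivot at 3: [7, 5, 8, 45, 47, 84, 56, 51]

Partitioned: [7, 5, 8, 45, 47, 84, 56, 51]


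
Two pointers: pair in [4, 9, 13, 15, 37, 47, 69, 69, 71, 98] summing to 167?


lo=0(4)+hi=9(98)=102
lo=1(9)+hi=9(98)=107
lo=2(13)+hi=9(98)=111
lo=3(15)+hi=9(98)=113
lo=4(37)+hi=9(98)=135
lo=5(47)+hi=9(98)=145
lo=6(69)+hi=9(98)=167

Yes: 69+98=167


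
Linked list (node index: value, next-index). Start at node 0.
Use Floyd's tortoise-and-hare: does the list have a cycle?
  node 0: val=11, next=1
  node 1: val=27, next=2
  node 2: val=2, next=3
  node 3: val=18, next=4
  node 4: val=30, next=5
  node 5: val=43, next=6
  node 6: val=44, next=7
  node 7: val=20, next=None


Floyd's tortoise (slow, +1) and hare (fast, +2):
  init: slow=0, fast=0
  step 1: slow=1, fast=2
  step 2: slow=2, fast=4
  step 3: slow=3, fast=6
  step 4: fast 6->7->None, no cycle

Cycle: no


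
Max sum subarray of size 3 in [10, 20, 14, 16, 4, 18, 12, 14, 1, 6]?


[0:3]: 44
[1:4]: 50
[2:5]: 34
[3:6]: 38
[4:7]: 34
[5:8]: 44
[6:9]: 27
[7:10]: 21

Max: 50 at [1:4]


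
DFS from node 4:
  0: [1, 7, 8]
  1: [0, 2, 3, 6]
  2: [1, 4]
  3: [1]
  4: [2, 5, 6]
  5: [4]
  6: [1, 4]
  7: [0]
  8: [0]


Visit 4, push [6, 5, 2]
Visit 2, push [1]
Visit 1, push [6, 3, 0]
Visit 0, push [8, 7]
Visit 7, push []
Visit 8, push []
Visit 3, push []
Visit 6, push []
Visit 5, push []

DFS order: [4, 2, 1, 0, 7, 8, 3, 6, 5]


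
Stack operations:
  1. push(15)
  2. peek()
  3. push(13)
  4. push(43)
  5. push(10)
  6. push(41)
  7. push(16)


push(15) -> [15]
peek()->15
push(13) -> [15, 13]
push(43) -> [15, 13, 43]
push(10) -> [15, 13, 43, 10]
push(41) -> [15, 13, 43, 10, 41]
push(16) -> [15, 13, 43, 10, 41, 16]

Final stack: [15, 13, 43, 10, 41, 16]


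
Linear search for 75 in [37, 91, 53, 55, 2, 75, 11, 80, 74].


i=0: 37!=75
i=1: 91!=75
i=2: 53!=75
i=3: 55!=75
i=4: 2!=75
i=5: 75==75 found!

Found at 5, 6 comps


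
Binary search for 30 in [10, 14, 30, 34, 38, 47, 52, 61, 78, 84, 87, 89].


Step 1: lo=0, hi=11, mid=5, val=47
Step 2: lo=0, hi=4, mid=2, val=30

Found at index 2


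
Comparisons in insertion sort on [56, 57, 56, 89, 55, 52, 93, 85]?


Algorithm: insertion sort
Input: [56, 57, 56, 89, 55, 52, 93, 85]
Sorted: [52, 55, 56, 56, 57, 85, 89, 93]

17


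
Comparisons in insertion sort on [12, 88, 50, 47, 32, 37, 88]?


Algorithm: insertion sort
Input: [12, 88, 50, 47, 32, 37, 88]
Sorted: [12, 32, 37, 47, 50, 88, 88]

15


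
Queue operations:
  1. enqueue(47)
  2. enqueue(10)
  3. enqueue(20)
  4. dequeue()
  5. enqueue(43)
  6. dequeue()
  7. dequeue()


enqueue(47) -> [47]
enqueue(10) -> [47, 10]
enqueue(20) -> [47, 10, 20]
dequeue()->47, [10, 20]
enqueue(43) -> [10, 20, 43]
dequeue()->10, [20, 43]
dequeue()->20, [43]

Final queue: [43]


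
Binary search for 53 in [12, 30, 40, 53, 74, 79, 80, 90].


Step 1: lo=0, hi=7, mid=3, val=53

Found at index 3


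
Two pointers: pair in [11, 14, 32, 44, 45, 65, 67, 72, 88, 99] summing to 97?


lo=0(11)+hi=9(99)=110
lo=0(11)+hi=8(88)=99
lo=0(11)+hi=7(72)=83
lo=1(14)+hi=7(72)=86
lo=2(32)+hi=7(72)=104
lo=2(32)+hi=6(67)=99
lo=2(32)+hi=5(65)=97

Yes: 32+65=97


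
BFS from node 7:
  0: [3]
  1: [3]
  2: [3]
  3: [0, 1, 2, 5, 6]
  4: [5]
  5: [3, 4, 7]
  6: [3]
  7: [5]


Visit 7, enqueue [5]
Visit 5, enqueue [3, 4]
Visit 3, enqueue [0, 1, 2, 6]
Visit 4, enqueue []
Visit 0, enqueue []
Visit 1, enqueue []
Visit 2, enqueue []
Visit 6, enqueue []

BFS order: [7, 5, 3, 4, 0, 1, 2, 6]


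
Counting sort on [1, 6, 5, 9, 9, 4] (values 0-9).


Input: [1, 6, 5, 9, 9, 4]
Counts: [0, 1, 0, 0, 1, 1, 1, 0, 0, 2]

Sorted: [1, 4, 5, 6, 9, 9]


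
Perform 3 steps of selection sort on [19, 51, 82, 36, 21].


Initial: [19, 51, 82, 36, 21]
Step 1: min=19 at 0
  Swap: [19, 51, 82, 36, 21]
Step 2: min=21 at 4
  Swap: [19, 21, 82, 36, 51]
Step 3: min=36 at 3
  Swap: [19, 21, 36, 82, 51]

After 3 steps: [19, 21, 36, 82, 51]


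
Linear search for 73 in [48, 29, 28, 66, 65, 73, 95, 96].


i=0: 48!=73
i=1: 29!=73
i=2: 28!=73
i=3: 66!=73
i=4: 65!=73
i=5: 73==73 found!

Found at 5, 6 comps


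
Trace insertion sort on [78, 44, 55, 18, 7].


Initial: [78, 44, 55, 18, 7]
Insert 44: [44, 78, 55, 18, 7]
Insert 55: [44, 55, 78, 18, 7]
Insert 18: [18, 44, 55, 78, 7]
Insert 7: [7, 18, 44, 55, 78]

Sorted: [7, 18, 44, 55, 78]


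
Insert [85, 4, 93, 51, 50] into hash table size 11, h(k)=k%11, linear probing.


Insert 85: h=8 -> slot 8
Insert 4: h=4 -> slot 4
Insert 93: h=5 -> slot 5
Insert 51: h=7 -> slot 7
Insert 50: h=6 -> slot 6

Table: [None, None, None, None, 4, 93, 50, 51, 85, None, None]


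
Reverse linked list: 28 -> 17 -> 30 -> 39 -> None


Step 1: curr=28, set curr.next=prev(None) | reversed so far: 28
Step 2: curr=17, set curr.next=prev(28) | reversed so far: 17 -> 28
Step 3: curr=30, set curr.next=prev(17) | reversed so far: 30 -> 17 -> 28
Step 4: curr=39, set curr.next=prev(30) | reversed so far: 39 -> 30 -> 17 -> 28

39 -> 30 -> 17 -> 28 -> None


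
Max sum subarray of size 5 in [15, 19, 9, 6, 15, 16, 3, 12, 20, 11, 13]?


[0:5]: 64
[1:6]: 65
[2:7]: 49
[3:8]: 52
[4:9]: 66
[5:10]: 62
[6:11]: 59

Max: 66 at [4:9]


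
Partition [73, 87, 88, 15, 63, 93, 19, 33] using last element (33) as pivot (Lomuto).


Pivot: 33
  15 <= 33: swap -> [15, 87, 88, 73, 63, 93, 19, 33]
  19 <= 33: swap -> [15, 19, 88, 73, 63, 93, 87, 33]
Place pivot at 2: [15, 19, 33, 73, 63, 93, 87, 88]

Partitioned: [15, 19, 33, 73, 63, 93, 87, 88]


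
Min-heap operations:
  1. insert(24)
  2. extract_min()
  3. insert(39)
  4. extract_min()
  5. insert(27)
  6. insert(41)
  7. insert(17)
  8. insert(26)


insert(24) -> [24]
extract_min()->24, []
insert(39) -> [39]
extract_min()->39, []
insert(27) -> [27]
insert(41) -> [27, 41]
insert(17) -> [17, 41, 27]
insert(26) -> [17, 26, 27, 41]

Final heap: [17, 26, 27, 41]


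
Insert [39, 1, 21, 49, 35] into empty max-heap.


Insert 39: [39]
Insert 1: [39, 1]
Insert 21: [39, 1, 21]
Insert 49: [49, 39, 21, 1]
Insert 35: [49, 39, 21, 1, 35]

Final heap: [49, 39, 21, 1, 35]


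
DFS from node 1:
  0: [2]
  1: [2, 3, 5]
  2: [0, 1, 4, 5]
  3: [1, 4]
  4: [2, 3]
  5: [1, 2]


Visit 1, push [5, 3, 2]
Visit 2, push [5, 4, 0]
Visit 0, push []
Visit 4, push [3]
Visit 3, push []
Visit 5, push []

DFS order: [1, 2, 0, 4, 3, 5]


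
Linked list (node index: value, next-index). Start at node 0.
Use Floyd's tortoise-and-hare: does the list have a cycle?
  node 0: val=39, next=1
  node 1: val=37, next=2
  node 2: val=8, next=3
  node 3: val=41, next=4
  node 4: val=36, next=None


Floyd's tortoise (slow, +1) and hare (fast, +2):
  init: slow=0, fast=0
  step 1: slow=1, fast=2
  step 2: slow=2, fast=4
  step 3: fast -> None, no cycle

Cycle: no


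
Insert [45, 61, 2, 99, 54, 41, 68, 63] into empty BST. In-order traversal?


Insert 45: root
Insert 61: R from 45
Insert 2: L from 45
Insert 99: R from 45 -> R from 61
Insert 54: R from 45 -> L from 61
Insert 41: L from 45 -> R from 2
Insert 68: R from 45 -> R from 61 -> L from 99
Insert 63: R from 45 -> R from 61 -> L from 99 -> L from 68

In-order: [2, 41, 45, 54, 61, 63, 68, 99]


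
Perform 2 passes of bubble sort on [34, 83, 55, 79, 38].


Initial: [34, 83, 55, 79, 38]
Pass 1: [34, 55, 79, 38, 83] (3 swaps)
Pass 2: [34, 55, 38, 79, 83] (1 swaps)

After 2 passes: [34, 55, 38, 79, 83]


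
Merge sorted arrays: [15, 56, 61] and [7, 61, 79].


Take 7 from B
Take 15 from A
Take 56 from A
Take 61 from A

Merged: [7, 15, 56, 61, 61, 79]


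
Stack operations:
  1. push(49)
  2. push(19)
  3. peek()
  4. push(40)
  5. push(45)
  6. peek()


push(49) -> [49]
push(19) -> [49, 19]
peek()->19
push(40) -> [49, 19, 40]
push(45) -> [49, 19, 40, 45]
peek()->45

Final stack: [49, 19, 40, 45]


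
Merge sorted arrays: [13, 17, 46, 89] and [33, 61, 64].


Take 13 from A
Take 17 from A
Take 33 from B
Take 46 from A
Take 61 from B
Take 64 from B

Merged: [13, 17, 33, 46, 61, 64, 89]


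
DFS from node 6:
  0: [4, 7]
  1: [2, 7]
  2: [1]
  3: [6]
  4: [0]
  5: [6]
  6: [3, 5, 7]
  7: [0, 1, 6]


Visit 6, push [7, 5, 3]
Visit 3, push []
Visit 5, push []
Visit 7, push [1, 0]
Visit 0, push [4]
Visit 4, push []
Visit 1, push [2]
Visit 2, push []

DFS order: [6, 3, 5, 7, 0, 4, 1, 2]


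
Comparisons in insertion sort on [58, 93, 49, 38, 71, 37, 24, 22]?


Algorithm: insertion sort
Input: [58, 93, 49, 38, 71, 37, 24, 22]
Sorted: [22, 24, 37, 38, 49, 58, 71, 93]

26


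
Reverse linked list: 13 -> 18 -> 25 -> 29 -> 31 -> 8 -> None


Step 1: curr=13, set curr.next=prev(None) | reversed so far: 13
Step 2: curr=18, set curr.next=prev(13) | reversed so far: 18 -> 13
Step 3: curr=25, set curr.next=prev(18) | reversed so far: 25 -> 18 -> 13
Step 4: curr=29, set curr.next=prev(25) | reversed so far: 29 -> 25 -> 18 -> 13
Step 5: curr=31, set curr.next=prev(29) | reversed so far: 31 -> 29 -> 25 -> 18 -> 13
Step 6: curr=8, set curr.next=prev(31) | reversed so far: 8 -> 31 -> 29 -> 25 -> 18 -> 13

8 -> 31 -> 29 -> 25 -> 18 -> 13 -> None


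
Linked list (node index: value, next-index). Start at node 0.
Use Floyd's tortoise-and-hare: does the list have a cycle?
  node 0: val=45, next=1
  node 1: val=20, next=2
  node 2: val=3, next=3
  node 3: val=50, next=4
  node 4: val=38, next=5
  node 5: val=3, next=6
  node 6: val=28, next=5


Floyd's tortoise (slow, +1) and hare (fast, +2):
  init: slow=0, fast=0
  step 1: slow=1, fast=2
  step 2: slow=2, fast=4
  step 3: slow=3, fast=6
  step 4: slow=4, fast=6
  step 5: slow=5, fast=6
  step 6: slow=6, fast=6
  slow == fast at node 6: cycle detected

Cycle: yes


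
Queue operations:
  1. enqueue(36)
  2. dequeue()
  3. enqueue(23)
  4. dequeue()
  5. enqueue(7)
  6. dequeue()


enqueue(36) -> [36]
dequeue()->36, []
enqueue(23) -> [23]
dequeue()->23, []
enqueue(7) -> [7]
dequeue()->7, []

Final queue: []


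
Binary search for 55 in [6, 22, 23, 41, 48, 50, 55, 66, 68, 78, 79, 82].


Step 1: lo=0, hi=11, mid=5, val=50
Step 2: lo=6, hi=11, mid=8, val=68
Step 3: lo=6, hi=7, mid=6, val=55

Found at index 6


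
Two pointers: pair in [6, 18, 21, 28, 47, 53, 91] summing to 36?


lo=0(6)+hi=6(91)=97
lo=0(6)+hi=5(53)=59
lo=0(6)+hi=4(47)=53
lo=0(6)+hi=3(28)=34
lo=1(18)+hi=3(28)=46
lo=1(18)+hi=2(21)=39

No pair found


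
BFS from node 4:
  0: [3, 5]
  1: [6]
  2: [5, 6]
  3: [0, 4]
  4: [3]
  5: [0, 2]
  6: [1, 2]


Visit 4, enqueue [3]
Visit 3, enqueue [0]
Visit 0, enqueue [5]
Visit 5, enqueue [2]
Visit 2, enqueue [6]
Visit 6, enqueue [1]
Visit 1, enqueue []

BFS order: [4, 3, 0, 5, 2, 6, 1]


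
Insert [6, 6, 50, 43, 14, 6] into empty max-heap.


Insert 6: [6]
Insert 6: [6, 6]
Insert 50: [50, 6, 6]
Insert 43: [50, 43, 6, 6]
Insert 14: [50, 43, 6, 6, 14]
Insert 6: [50, 43, 6, 6, 14, 6]

Final heap: [50, 43, 6, 6, 14, 6]


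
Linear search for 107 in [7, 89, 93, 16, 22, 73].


i=0: 7!=107
i=1: 89!=107
i=2: 93!=107
i=3: 16!=107
i=4: 22!=107
i=5: 73!=107

Not found, 6 comps


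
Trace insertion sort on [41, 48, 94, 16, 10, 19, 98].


Initial: [41, 48, 94, 16, 10, 19, 98]
Insert 48: [41, 48, 94, 16, 10, 19, 98]
Insert 94: [41, 48, 94, 16, 10, 19, 98]
Insert 16: [16, 41, 48, 94, 10, 19, 98]
Insert 10: [10, 16, 41, 48, 94, 19, 98]
Insert 19: [10, 16, 19, 41, 48, 94, 98]
Insert 98: [10, 16, 19, 41, 48, 94, 98]

Sorted: [10, 16, 19, 41, 48, 94, 98]


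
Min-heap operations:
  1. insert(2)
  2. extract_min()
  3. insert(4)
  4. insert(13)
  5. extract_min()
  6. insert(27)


insert(2) -> [2]
extract_min()->2, []
insert(4) -> [4]
insert(13) -> [4, 13]
extract_min()->4, [13]
insert(27) -> [13, 27]

Final heap: [13, 27]


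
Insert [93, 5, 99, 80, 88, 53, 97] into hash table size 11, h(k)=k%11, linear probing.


Insert 93: h=5 -> slot 5
Insert 5: h=5, 1 probes -> slot 6
Insert 99: h=0 -> slot 0
Insert 80: h=3 -> slot 3
Insert 88: h=0, 1 probes -> slot 1
Insert 53: h=9 -> slot 9
Insert 97: h=9, 1 probes -> slot 10

Table: [99, 88, None, 80, None, 93, 5, None, None, 53, 97]


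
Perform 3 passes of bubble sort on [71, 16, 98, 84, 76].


Initial: [71, 16, 98, 84, 76]
Pass 1: [16, 71, 84, 76, 98] (3 swaps)
Pass 2: [16, 71, 76, 84, 98] (1 swaps)
Pass 3: [16, 71, 76, 84, 98] (0 swaps)

After 3 passes: [16, 71, 76, 84, 98]


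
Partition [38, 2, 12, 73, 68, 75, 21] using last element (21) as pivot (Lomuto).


Pivot: 21
  2 <= 21: swap -> [2, 38, 12, 73, 68, 75, 21]
  12 <= 21: swap -> [2, 12, 38, 73, 68, 75, 21]
Place pivot at 2: [2, 12, 21, 73, 68, 75, 38]

Partitioned: [2, 12, 21, 73, 68, 75, 38]


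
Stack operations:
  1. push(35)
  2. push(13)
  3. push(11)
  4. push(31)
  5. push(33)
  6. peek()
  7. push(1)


push(35) -> [35]
push(13) -> [35, 13]
push(11) -> [35, 13, 11]
push(31) -> [35, 13, 11, 31]
push(33) -> [35, 13, 11, 31, 33]
peek()->33
push(1) -> [35, 13, 11, 31, 33, 1]

Final stack: [35, 13, 11, 31, 33, 1]


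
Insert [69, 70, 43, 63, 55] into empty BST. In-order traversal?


Insert 69: root
Insert 70: R from 69
Insert 43: L from 69
Insert 63: L from 69 -> R from 43
Insert 55: L from 69 -> R from 43 -> L from 63

In-order: [43, 55, 63, 69, 70]


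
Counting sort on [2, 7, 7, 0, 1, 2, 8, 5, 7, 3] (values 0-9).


Input: [2, 7, 7, 0, 1, 2, 8, 5, 7, 3]
Counts: [1, 1, 2, 1, 0, 1, 0, 3, 1, 0]

Sorted: [0, 1, 2, 2, 3, 5, 7, 7, 7, 8]


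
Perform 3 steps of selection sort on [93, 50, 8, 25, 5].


Initial: [93, 50, 8, 25, 5]
Step 1: min=5 at 4
  Swap: [5, 50, 8, 25, 93]
Step 2: min=8 at 2
  Swap: [5, 8, 50, 25, 93]
Step 3: min=25 at 3
  Swap: [5, 8, 25, 50, 93]

After 3 steps: [5, 8, 25, 50, 93]
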